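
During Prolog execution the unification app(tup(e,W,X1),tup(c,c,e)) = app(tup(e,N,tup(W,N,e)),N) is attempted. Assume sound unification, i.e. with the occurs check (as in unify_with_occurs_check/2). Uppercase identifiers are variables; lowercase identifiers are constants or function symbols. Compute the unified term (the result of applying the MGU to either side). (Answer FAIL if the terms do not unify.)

app(tup(e,tup(c,c,e),tup(tup(c,c,e),tup(c,c,e),e)),tup(c,c,e))

Decompose app/2: tup(e,W,X1) = tup(e,N,tup(W,N,e)),  tup(c,c,e) = N.
Decompose tup/3: e = e,  W = N,  X1 = tup(W,N,e).
Delete trivial equation e = e.
Bind W := N; substituting into the one remaining equation that mentions W gives: X1 = tup(N,N,e).
Bind X1 := tup(N,N,e); no other remaining equation mentions X1.
Bind N := tup(c,c,e). Substituting into the earlier bindings gives W := tup(c,c,e), X1 := tup(tup(c,c,e),tup(c,c,e),e).
Applying the MGU to either side gives app(tup(e,tup(c,c,e),tup(tup(c,c,e),tup(c,c,e),e)),tup(c,c,e)).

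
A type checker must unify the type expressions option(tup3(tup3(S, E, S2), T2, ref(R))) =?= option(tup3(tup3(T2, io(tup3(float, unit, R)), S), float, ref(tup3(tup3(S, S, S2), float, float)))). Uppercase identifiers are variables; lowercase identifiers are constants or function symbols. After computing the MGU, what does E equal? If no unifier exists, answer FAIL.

Decompose option/1: tup3(tup3(S, E, S2), T2, ref(R)) =?= tup3(tup3(T2, io(tup3(float, unit, R)), S), float, ref(tup3(tup3(S, S, S2), float, float))).
Decompose tup3/3: tup3(S, E, S2) =?= tup3(T2, io(tup3(float, unit, R)), S),  T2 =?= float,  ref(R) =?= ref(tup3(tup3(S, S, S2), float, float)).
Decompose tup3/3: S =?= T2,  E =?= io(tup3(float, unit, R)),  S2 =?= S.
Bind S := T2; substituting into the 2 remaining equations that mention S gives: S2 =?= T2,  ref(R) =?= ref(tup3(tup3(T2, T2, S2), float, float)).
Bind E := io(tup3(float, unit, R)); no other remaining equation mentions E.
Bind S2 := T2; substituting into the one remaining equation that mentions S2 gives: ref(R) =?= ref(tup3(tup3(T2, T2, T2), float, float)).
Bind T2 := float; substituting into the remaining equation gives: ref(R) =?= ref(tup3(tup3(float, float, float), float, float)). Substituting into the earlier bindings gives S := float, S2 := float.
Decompose ref/1: R =?= tup3(tup3(float, float, float), float, float).
Bind R := tup3(tup3(float, float, float), float, float). Substituting into the earlier binding gives E := io(tup3(float, unit, tup3(tup3(float, float, float), float, float))).
MGU = { S -> float, E -> io(tup3(float, unit, tup3(tup3(float, float, float), float, float))), S2 -> float, T2 -> float, R -> tup3(tup3(float, float, float), float, float) }, so E -> io(tup3(float, unit, tup3(tup3(float, float, float), float, float))).

io(tup3(float, unit, tup3(tup3(float, float, float), float, float)))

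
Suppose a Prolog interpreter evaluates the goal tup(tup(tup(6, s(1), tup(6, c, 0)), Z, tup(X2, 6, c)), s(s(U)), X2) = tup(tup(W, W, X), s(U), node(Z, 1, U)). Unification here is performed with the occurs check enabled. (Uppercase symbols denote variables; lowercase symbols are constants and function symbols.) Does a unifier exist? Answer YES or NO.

NO

Decompose tup/3: tup(tup(6, s(1), tup(6, c, 0)), Z, tup(X2, 6, c)) = tup(W, W, X),  s(s(U)) = s(U),  X2 = node(Z, 1, U).
Decompose tup/3: tup(6, s(1), tup(6, c, 0)) = W,  Z = W,  tup(X2, 6, c) = X.
Bind W := tup(6, s(1), tup(6, c, 0)); substituting into the one remaining equation that mentions W gives: Z = tup(6, s(1), tup(6, c, 0)).
Bind Z := tup(6, s(1), tup(6, c, 0)); substituting into the one remaining equation that mentions Z gives: X2 = node(tup(6, s(1), tup(6, c, 0)), 1, U).
Bind X := tup(X2, 6, c); no other remaining equation mentions X.
Decompose s/1: s(U) = U.
Occurs check fails: U occurs in s(U); the equation U = s(U) has no finite solution.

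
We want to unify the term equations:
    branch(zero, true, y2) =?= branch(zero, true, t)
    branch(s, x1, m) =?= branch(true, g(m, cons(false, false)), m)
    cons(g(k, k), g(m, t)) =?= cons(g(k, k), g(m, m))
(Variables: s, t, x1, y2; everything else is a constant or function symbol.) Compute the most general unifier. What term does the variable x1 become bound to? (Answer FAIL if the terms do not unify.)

Decompose branch/3: zero =?= zero,  true =?= true,  y2 =?= t.
Delete trivial equation zero =?= zero.
Delete trivial equation true =?= true.
Bind y2 := t; no other remaining equation mentions y2.
Decompose branch/3: s =?= true,  x1 =?= g(m, cons(false, false)),  m =?= m.
Bind s := true; no other remaining equation mentions s.
Bind x1 := g(m, cons(false, false)); no other remaining equation mentions x1.
Delete trivial equation m =?= m.
Decompose cons/2: g(k, k) =?= g(k, k),  g(m, t) =?= g(m, m).
Delete trivial equation g(k, k) =?= g(k, k).
Decompose g/2: m =?= m,  t =?= m.
Delete trivial equation m =?= m.
Bind t := m. Substituting into the earlier binding gives y2 := m.
MGU = { y2 -> m, s -> true, x1 -> g(m, cons(false, false)), t -> m }, so x1 -> g(m, cons(false, false)).

g(m, cons(false, false))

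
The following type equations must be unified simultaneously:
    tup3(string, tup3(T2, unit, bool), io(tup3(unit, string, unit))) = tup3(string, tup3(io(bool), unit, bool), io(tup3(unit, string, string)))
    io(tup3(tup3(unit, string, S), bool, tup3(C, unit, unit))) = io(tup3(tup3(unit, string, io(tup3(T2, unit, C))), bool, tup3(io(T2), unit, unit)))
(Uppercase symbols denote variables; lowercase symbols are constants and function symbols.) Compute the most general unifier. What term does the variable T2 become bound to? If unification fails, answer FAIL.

Decompose tup3/3: string = string,  tup3(T2, unit, bool) = tup3(io(bool), unit, bool),  io(tup3(unit, string, unit)) = io(tup3(unit, string, string)).
Delete trivial equation string = string.
Decompose tup3/3: T2 = io(bool),  unit = unit,  bool = bool.
Bind T2 := io(bool); substituting into the one remaining equation that mentions T2 gives: io(tup3(tup3(unit, string, S), bool, tup3(C, unit, unit))) = io(tup3(tup3(unit, string, io(tup3(io(bool), unit, C))), bool, tup3(io(io(bool)), unit, unit))).
Delete trivial equation unit = unit.
Delete trivial equation bool = bool.
Decompose io/1: tup3(unit, string, unit) = tup3(unit, string, string).
Decompose tup3/3: unit = unit,  string = string,  unit = string.
Delete trivial equation unit = unit.
Delete trivial equation string = string.
Clash: constants unit and string differ; no unifier exists.

FAIL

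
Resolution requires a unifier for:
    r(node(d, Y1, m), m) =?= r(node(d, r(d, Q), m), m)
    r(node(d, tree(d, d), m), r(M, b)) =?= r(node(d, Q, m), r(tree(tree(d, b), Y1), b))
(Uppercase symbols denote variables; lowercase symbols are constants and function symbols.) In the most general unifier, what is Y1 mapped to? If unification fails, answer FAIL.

Decompose r/2: node(d, Y1, m) =?= node(d, r(d, Q), m),  m =?= m.
Decompose node/3: d =?= d,  Y1 =?= r(d, Q),  m =?= m.
Delete trivial equation d =?= d.
Bind Y1 := r(d, Q); substituting into the one remaining equation that mentions Y1 gives: r(node(d, tree(d, d), m), r(M, b)) =?= r(node(d, Q, m), r(tree(tree(d, b), r(d, Q)), b)).
Delete trivial equation m =?= m.
Delete trivial equation m =?= m.
Decompose r/2: node(d, tree(d, d), m) =?= node(d, Q, m),  r(M, b) =?= r(tree(tree(d, b), r(d, Q)), b).
Decompose node/3: d =?= d,  tree(d, d) =?= Q,  m =?= m.
Delete trivial equation d =?= d.
Bind Q := tree(d, d); substituting into the one remaining equation that mentions Q gives: r(M, b) =?= r(tree(tree(d, b), r(d, tree(d, d))), b). Substituting into the earlier binding gives Y1 := r(d, tree(d, d)).
Delete trivial equation m =?= m.
Decompose r/2: M =?= tree(tree(d, b), r(d, tree(d, d))),  b =?= b.
Bind M := tree(tree(d, b), r(d, tree(d, d))); no other remaining equation mentions M.
Delete trivial equation b =?= b.
MGU = { Y1 -> r(d, tree(d, d)), Q -> tree(d, d), M -> tree(tree(d, b), r(d, tree(d, d))) }, so Y1 -> r(d, tree(d, d)).

r(d, tree(d, d))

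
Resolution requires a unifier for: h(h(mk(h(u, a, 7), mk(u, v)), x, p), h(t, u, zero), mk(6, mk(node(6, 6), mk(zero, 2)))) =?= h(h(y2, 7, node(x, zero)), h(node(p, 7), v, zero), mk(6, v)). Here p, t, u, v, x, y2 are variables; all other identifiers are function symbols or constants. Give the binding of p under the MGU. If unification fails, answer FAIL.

Decompose h/3: h(mk(h(u, a, 7), mk(u, v)), x, p) =?= h(y2, 7, node(x, zero)),  h(t, u, zero) =?= h(node(p, 7), v, zero),  mk(6, mk(node(6, 6), mk(zero, 2))) =?= mk(6, v).
Decompose h/3: mk(h(u, a, 7), mk(u, v)) =?= y2,  x =?= 7,  p =?= node(x, zero).
Bind y2 := mk(h(u, a, 7), mk(u, v)); no other remaining equation mentions y2.
Bind x := 7; substituting into the one remaining equation that mentions x gives: p =?= node(7, zero).
Bind p := node(7, zero); substituting into the one remaining equation that mentions p gives: h(t, u, zero) =?= h(node(node(7, zero), 7), v, zero).
Decompose h/3: t =?= node(node(7, zero), 7),  u =?= v,  zero =?= zero.
Bind t := node(node(7, zero), 7); no other remaining equation mentions t.
Bind u := v; no other remaining equation mentions u. Substituting into the earlier binding gives y2 := mk(h(v, a, 7), mk(v, v)).
Delete trivial equation zero =?= zero.
Decompose mk/2: 6 =?= 6,  mk(node(6, 6), mk(zero, 2)) =?= v.
Delete trivial equation 6 =?= 6.
Bind v := mk(node(6, 6), mk(zero, 2)). Substituting into the earlier bindings gives y2 := mk(h(mk(node(6, 6), mk(zero, 2)), a, 7), mk(mk(node(6, 6), mk(zero, 2)), mk(node(6, 6), mk(zero, 2)))), u := mk(node(6, 6), mk(zero, 2)).
MGU = { y2 := mk(h(mk(node(6, 6), mk(zero, 2)), a, 7), mk(mk(node(6, 6), mk(zero, 2)), mk(node(6, 6), mk(zero, 2)))), x := 7, p := node(7, zero), t := node(node(7, zero), 7), u := mk(node(6, 6), mk(zero, 2)), v := mk(node(6, 6), mk(zero, 2)) }, so p := node(7, zero).

node(7, zero)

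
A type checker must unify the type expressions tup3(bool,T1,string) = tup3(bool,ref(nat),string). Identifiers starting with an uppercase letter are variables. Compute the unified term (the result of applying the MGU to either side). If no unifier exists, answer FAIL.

Decompose tup3/3: bool = bool,  T1 = ref(nat),  string = string.
Delete trivial equation bool = bool.
Bind T1 := ref(nat); no other remaining equation mentions T1.
Delete trivial equation string = string.
Applying the MGU to either side gives tup3(bool,ref(nat),string).

tup3(bool,ref(nat),string)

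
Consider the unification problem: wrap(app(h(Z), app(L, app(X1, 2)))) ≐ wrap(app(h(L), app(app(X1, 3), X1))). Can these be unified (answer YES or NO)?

NO

Decompose wrap/1: app(h(Z), app(L, app(X1, 2))) ≐ app(h(L), app(app(X1, 3), X1)).
Decompose app/2: h(Z) ≐ h(L),  app(L, app(X1, 2)) ≐ app(app(X1, 3), X1).
Decompose h/1: Z ≐ L.
Bind Z := L; no other remaining equation mentions Z.
Decompose app/2: L ≐ app(X1, 3),  app(X1, 2) ≐ X1.
Bind L := app(X1, 3); no other remaining equation mentions L. Substituting into the earlier binding gives Z := app(X1, 3).
Occurs check fails: X1 occurs in app(X1, 2); the equation X1 ≐ app(X1, 2) has no finite solution.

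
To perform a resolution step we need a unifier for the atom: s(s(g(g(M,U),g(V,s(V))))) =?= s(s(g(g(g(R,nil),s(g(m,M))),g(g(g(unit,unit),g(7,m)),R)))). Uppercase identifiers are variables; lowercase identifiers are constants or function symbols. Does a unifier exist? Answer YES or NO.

Decompose s/1: s(g(g(M,U),g(V,s(V)))) =?= s(g(g(g(R,nil),s(g(m,M))),g(g(g(unit,unit),g(7,m)),R))).
Decompose s/1: g(g(M,U),g(V,s(V))) =?= g(g(g(R,nil),s(g(m,M))),g(g(g(unit,unit),g(7,m)),R)).
Decompose g/2: g(M,U) =?= g(g(R,nil),s(g(m,M))),  g(V,s(V)) =?= g(g(g(unit,unit),g(7,m)),R).
Decompose g/2: M =?= g(R,nil),  U =?= s(g(m,M)).
Bind M := g(R,nil); substituting into the one remaining equation that mentions M gives: U =?= s(g(m,g(R,nil))).
Bind U := s(g(m,g(R,nil))); no other remaining equation mentions U.
Decompose g/2: V =?= g(g(unit,unit),g(7,m)),  s(V) =?= R.
Bind V := g(g(unit,unit),g(7,m)); substituting into the remaining equation gives: s(g(g(unit,unit),g(7,m))) =?= R.
Bind R := s(g(g(unit,unit),g(7,m))). Substituting into the earlier bindings gives M := g(s(g(g(unit,unit),g(7,m))),nil), U := s(g(m,g(s(g(g(unit,unit),g(7,m))),nil))).
No equations remain and no clash or occurs-check failure arose, so a unifier exists.

YES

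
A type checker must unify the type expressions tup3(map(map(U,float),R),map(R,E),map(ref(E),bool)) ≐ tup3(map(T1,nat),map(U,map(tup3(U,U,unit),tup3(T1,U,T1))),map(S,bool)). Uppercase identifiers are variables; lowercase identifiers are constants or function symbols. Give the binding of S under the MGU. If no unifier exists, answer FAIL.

ref(map(tup3(nat,nat,unit),tup3(map(nat,float),nat,map(nat,float))))

Decompose tup3/3: map(map(U,float),R) ≐ map(T1,nat),  map(R,E) ≐ map(U,map(tup3(U,U,unit),tup3(T1,U,T1))),  map(ref(E),bool) ≐ map(S,bool).
Decompose map/2: map(U,float) ≐ T1,  R ≐ nat.
Bind T1 := map(U,float); substituting into the one remaining equation that mentions T1 gives: map(R,E) ≐ map(U,map(tup3(U,U,unit),tup3(map(U,float),U,map(U,float)))).
Bind R := nat; substituting into the one remaining equation that mentions R gives: map(nat,E) ≐ map(U,map(tup3(U,U,unit),tup3(map(U,float),U,map(U,float)))).
Decompose map/2: nat ≐ U,  E ≐ map(tup3(U,U,unit),tup3(map(U,float),U,map(U,float))).
Bind U := nat; substituting into the one remaining equation that mentions U gives: E ≐ map(tup3(nat,nat,unit),tup3(map(nat,float),nat,map(nat,float))). Substituting into the earlier binding gives T1 := map(nat,float).
Bind E := map(tup3(nat,nat,unit),tup3(map(nat,float),nat,map(nat,float))); substituting into the remaining equation gives: map(ref(map(tup3(nat,nat,unit),tup3(map(nat,float),nat,map(nat,float)))),bool) ≐ map(S,bool).
Decompose map/2: ref(map(tup3(nat,nat,unit),tup3(map(nat,float),nat,map(nat,float)))) ≐ S,  bool ≐ bool.
Bind S := ref(map(tup3(nat,nat,unit),tup3(map(nat,float),nat,map(nat,float)))); no other remaining equation mentions S.
Delete trivial equation bool ≐ bool.
MGU = { T1 := map(nat,float), R := nat, U := nat, E := map(tup3(nat,nat,unit),tup3(map(nat,float),nat,map(nat,float))), S := ref(map(tup3(nat,nat,unit),tup3(map(nat,float),nat,map(nat,float)))) }, so S := ref(map(tup3(nat,nat,unit),tup3(map(nat,float),nat,map(nat,float)))).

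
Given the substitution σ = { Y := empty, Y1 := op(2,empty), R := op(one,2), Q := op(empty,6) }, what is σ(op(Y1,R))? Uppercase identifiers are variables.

Replace each occurrence of Y1 with op(2,empty).
Replace each occurrence of R with op(one,2).
Result: op(op(2,empty),op(one,2)).

op(op(2,empty),op(one,2))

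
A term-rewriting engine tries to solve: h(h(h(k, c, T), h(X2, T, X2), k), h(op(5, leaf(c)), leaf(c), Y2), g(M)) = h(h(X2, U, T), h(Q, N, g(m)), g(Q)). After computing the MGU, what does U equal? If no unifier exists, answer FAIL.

Decompose h/3: h(h(k, c, T), h(X2, T, X2), k) = h(X2, U, T),  h(op(5, leaf(c)), leaf(c), Y2) = h(Q, N, g(m)),  g(M) = g(Q).
Decompose h/3: h(k, c, T) = X2,  h(X2, T, X2) = U,  k = T.
Bind X2 := h(k, c, T); substituting into the one remaining equation that mentions X2 gives: h(h(k, c, T), T, h(k, c, T)) = U.
Bind U := h(h(k, c, T), T, h(k, c, T)); no other remaining equation mentions U.
Bind T := k; no other remaining equation mentions T. Substituting into the earlier bindings gives X2 := h(k, c, k), U := h(h(k, c, k), k, h(k, c, k)).
Decompose h/3: op(5, leaf(c)) = Q,  leaf(c) = N,  Y2 = g(m).
Bind Q := op(5, leaf(c)); substituting into the one remaining equation that mentions Q gives: g(M) = g(op(5, leaf(c))).
Bind N := leaf(c); no other remaining equation mentions N.
Bind Y2 := g(m); no other remaining equation mentions Y2.
Decompose g/1: M = op(5, leaf(c)).
Bind M := op(5, leaf(c)).
MGU = { X2 := h(k, c, k), U := h(h(k, c, k), k, h(k, c, k)), T := k, Q := op(5, leaf(c)), N := leaf(c), Y2 := g(m), M := op(5, leaf(c)) }, so U := h(h(k, c, k), k, h(k, c, k)).

h(h(k, c, k), k, h(k, c, k))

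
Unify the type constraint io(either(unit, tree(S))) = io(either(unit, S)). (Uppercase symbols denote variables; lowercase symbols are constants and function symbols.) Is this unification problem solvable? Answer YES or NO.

NO

Decompose io/1: either(unit, tree(S)) = either(unit, S).
Decompose either/2: unit = unit,  tree(S) = S.
Delete trivial equation unit = unit.
Occurs check fails: S occurs in tree(S); the equation S = tree(S) has no finite solution.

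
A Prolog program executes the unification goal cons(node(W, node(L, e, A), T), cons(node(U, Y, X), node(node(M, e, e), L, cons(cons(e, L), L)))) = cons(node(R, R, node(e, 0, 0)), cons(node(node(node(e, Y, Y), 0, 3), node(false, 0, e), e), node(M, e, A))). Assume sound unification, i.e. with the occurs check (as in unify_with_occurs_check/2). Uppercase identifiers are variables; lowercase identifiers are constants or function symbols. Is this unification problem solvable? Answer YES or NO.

NO

Decompose cons/2: node(W, node(L, e, A), T) = node(R, R, node(e, 0, 0)),  cons(node(U, Y, X), node(node(M, e, e), L, cons(cons(e, L), L))) = cons(node(node(node(e, Y, Y), 0, 3), node(false, 0, e), e), node(M, e, A)).
Decompose node/3: W = R,  node(L, e, A) = R,  T = node(e, 0, 0).
Bind W := R; no other remaining equation mentions W.
Bind R := node(L, e, A); no other remaining equation mentions R. Substituting into the earlier binding gives W := node(L, e, A).
Bind T := node(e, 0, 0); no other remaining equation mentions T.
Decompose cons/2: node(U, Y, X) = node(node(node(e, Y, Y), 0, 3), node(false, 0, e), e),  node(node(M, e, e), L, cons(cons(e, L), L)) = node(M, e, A).
Decompose node/3: U = node(node(e, Y, Y), 0, 3),  Y = node(false, 0, e),  X = e.
Bind U := node(node(e, Y, Y), 0, 3); no other remaining equation mentions U.
Bind Y := node(false, 0, e); no other remaining equation mentions Y. Substituting into the earlier binding gives U := node(node(e, node(false, 0, e), node(false, 0, e)), 0, 3).
Bind X := e; no other remaining equation mentions X.
Decompose node/3: node(M, e, e) = M,  L = e,  cons(cons(e, L), L) = A.
Occurs check fails: M occurs in node(M, e, e); the equation M = node(M, e, e) has no finite solution.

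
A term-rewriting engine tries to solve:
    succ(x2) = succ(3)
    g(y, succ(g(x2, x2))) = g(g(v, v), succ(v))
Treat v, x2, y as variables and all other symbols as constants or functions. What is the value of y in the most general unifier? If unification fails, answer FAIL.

Decompose succ/1: x2 = 3.
Bind x2 := 3; substituting into the remaining equation gives: g(y, succ(g(3, 3))) = g(g(v, v), succ(v)).
Decompose g/2: y = g(v, v),  succ(g(3, 3)) = succ(v).
Bind y := g(v, v); no other remaining equation mentions y.
Decompose succ/1: g(3, 3) = v.
Bind v := g(3, 3). Substituting into the earlier binding gives y := g(g(3, 3), g(3, 3)).
MGU = { x2 -> 3, y -> g(g(3, 3), g(3, 3)), v -> g(3, 3) }, so y -> g(g(3, 3), g(3, 3)).

g(g(3, 3), g(3, 3))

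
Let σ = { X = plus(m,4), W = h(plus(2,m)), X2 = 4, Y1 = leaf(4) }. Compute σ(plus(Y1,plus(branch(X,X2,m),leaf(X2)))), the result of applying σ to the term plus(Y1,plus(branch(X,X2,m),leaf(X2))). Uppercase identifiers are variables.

Replace each occurrence of X with plus(m,4).
Replace each occurrence of X2 with 4.
Replace each occurrence of Y1 with leaf(4).
Result: plus(leaf(4),plus(branch(plus(m,4),4,m),leaf(4))).

plus(leaf(4),plus(branch(plus(m,4),4,m),leaf(4)))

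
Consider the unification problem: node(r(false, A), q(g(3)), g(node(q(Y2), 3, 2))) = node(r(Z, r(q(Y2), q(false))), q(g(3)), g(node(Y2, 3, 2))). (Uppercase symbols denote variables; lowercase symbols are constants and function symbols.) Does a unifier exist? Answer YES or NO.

Decompose node/3: r(false, A) = r(Z, r(q(Y2), q(false))),  q(g(3)) = q(g(3)),  g(node(q(Y2), 3, 2)) = g(node(Y2, 3, 2)).
Decompose r/2: false = Z,  A = r(q(Y2), q(false)).
Bind Z := false; no other remaining equation mentions Z.
Bind A := r(q(Y2), q(false)); no other remaining equation mentions A.
Delete trivial equation q(g(3)) = q(g(3)).
Decompose g/1: node(q(Y2), 3, 2) = node(Y2, 3, 2).
Decompose node/3: q(Y2) = Y2,  3 = 3,  2 = 2.
Occurs check fails: Y2 occurs in q(Y2); the equation Y2 = q(Y2) has no finite solution.

NO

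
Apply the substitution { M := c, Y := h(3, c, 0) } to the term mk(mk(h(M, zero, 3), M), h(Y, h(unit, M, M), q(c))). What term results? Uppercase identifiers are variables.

mk(mk(h(c, zero, 3), c), h(h(3, c, 0), h(unit, c, c), q(c)))

Replace each occurrence of M with c.
Replace each occurrence of Y with h(3, c, 0).
Result: mk(mk(h(c, zero, 3), c), h(h(3, c, 0), h(unit, c, c), q(c))).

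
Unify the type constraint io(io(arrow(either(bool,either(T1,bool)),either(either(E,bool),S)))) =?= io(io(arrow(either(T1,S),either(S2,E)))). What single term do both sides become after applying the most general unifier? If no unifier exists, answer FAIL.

io(io(arrow(either(bool,either(bool,bool)),either(either(either(bool,bool),bool),either(bool,bool)))))

Decompose io/1: io(arrow(either(bool,either(T1,bool)),either(either(E,bool),S))) =?= io(arrow(either(T1,S),either(S2,E))).
Decompose io/1: arrow(either(bool,either(T1,bool)),either(either(E,bool),S)) =?= arrow(either(T1,S),either(S2,E)).
Decompose arrow/2: either(bool,either(T1,bool)) =?= either(T1,S),  either(either(E,bool),S) =?= either(S2,E).
Decompose either/2: bool =?= T1,  either(T1,bool) =?= S.
Bind T1 := bool; substituting into the one remaining equation that mentions T1 gives: either(bool,bool) =?= S.
Bind S := either(bool,bool); substituting into the remaining equation gives: either(either(E,bool),either(bool,bool)) =?= either(S2,E).
Decompose either/2: either(E,bool) =?= S2,  either(bool,bool) =?= E.
Bind S2 := either(E,bool); no other remaining equation mentions S2.
Bind E := either(bool,bool). Substituting into the earlier binding gives S2 := either(either(bool,bool),bool).
Applying the MGU to either side gives io(io(arrow(either(bool,either(bool,bool)),either(either(either(bool,bool),bool),either(bool,bool))))).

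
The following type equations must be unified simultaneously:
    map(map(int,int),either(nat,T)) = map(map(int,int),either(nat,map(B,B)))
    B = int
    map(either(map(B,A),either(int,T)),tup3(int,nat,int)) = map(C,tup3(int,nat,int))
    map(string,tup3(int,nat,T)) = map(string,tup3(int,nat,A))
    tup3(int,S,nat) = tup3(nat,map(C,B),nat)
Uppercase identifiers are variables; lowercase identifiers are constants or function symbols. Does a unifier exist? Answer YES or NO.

Decompose map/2: map(int,int) = map(int,int),  either(nat,T) = either(nat,map(B,B)).
Delete trivial equation map(int,int) = map(int,int).
Decompose either/2: nat = nat,  T = map(B,B).
Delete trivial equation nat = nat.
Bind T := map(B,B); substituting into the 2 remaining equations that mention T gives: map(either(map(B,A),either(int,map(B,B))),tup3(int,nat,int)) = map(C,tup3(int,nat,int)),  map(string,tup3(int,nat,map(B,B))) = map(string,tup3(int,nat,A)).
Bind B := int; substituting into the remaining equations gives: map(either(map(int,A),either(int,map(int,int))),tup3(int,nat,int)) = map(C,tup3(int,nat,int)),  map(string,tup3(int,nat,map(int,int))) = map(string,tup3(int,nat,A)),  tup3(int,S,nat) = tup3(nat,map(C,int),nat). Substituting into the earlier binding gives T := map(int,int).
Decompose map/2: either(map(int,A),either(int,map(int,int))) = C,  tup3(int,nat,int) = tup3(int,nat,int).
Bind C := either(map(int,A),either(int,map(int,int))); substituting into the one remaining equation that mentions C gives: tup3(int,S,nat) = tup3(nat,map(either(map(int,A),either(int,map(int,int))),int),nat).
Delete trivial equation tup3(int,nat,int) = tup3(int,nat,int).
Decompose map/2: string = string,  tup3(int,nat,map(int,int)) = tup3(int,nat,A).
Delete trivial equation string = string.
Decompose tup3/3: int = int,  nat = nat,  map(int,int) = A.
Delete trivial equation int = int.
Delete trivial equation nat = nat.
Bind A := map(int,int); substituting into the remaining equation gives: tup3(int,S,nat) = tup3(nat,map(either(map(int,map(int,int)),either(int,map(int,int))),int),nat). Substituting into the earlier binding gives C := either(map(int,map(int,int)),either(int,map(int,int))).
Decompose tup3/3: int = nat,  S = map(either(map(int,map(int,int)),either(int,map(int,int))),int),  nat = nat.
Clash: constants int and nat differ; no unifier exists.

NO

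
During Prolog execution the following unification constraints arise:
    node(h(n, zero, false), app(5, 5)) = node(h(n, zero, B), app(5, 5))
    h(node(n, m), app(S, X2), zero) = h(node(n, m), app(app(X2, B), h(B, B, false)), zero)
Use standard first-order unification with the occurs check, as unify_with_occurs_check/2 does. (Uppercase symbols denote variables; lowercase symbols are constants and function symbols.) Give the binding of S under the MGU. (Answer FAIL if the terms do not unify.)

app(h(false, false, false), false)

Decompose node/2: h(n, zero, false) = h(n, zero, B),  app(5, 5) = app(5, 5).
Decompose h/3: n = n,  zero = zero,  false = B.
Delete trivial equation n = n.
Delete trivial equation zero = zero.
Bind B := false; substituting into the one remaining equation that mentions B gives: h(node(n, m), app(S, X2), zero) = h(node(n, m), app(app(X2, false), h(false, false, false)), zero).
Delete trivial equation app(5, 5) = app(5, 5).
Decompose h/3: node(n, m) = node(n, m),  app(S, X2) = app(app(X2, false), h(false, false, false)),  zero = zero.
Delete trivial equation node(n, m) = node(n, m).
Decompose app/2: S = app(X2, false),  X2 = h(false, false, false).
Bind S := app(X2, false); no other remaining equation mentions S.
Bind X2 := h(false, false, false); no other remaining equation mentions X2. Substituting into the earlier binding gives S := app(h(false, false, false), false).
Delete trivial equation zero = zero.
MGU = { B ↦ false, S ↦ app(h(false, false, false), false), X2 ↦ h(false, false, false) }, so S ↦ app(h(false, false, false), false).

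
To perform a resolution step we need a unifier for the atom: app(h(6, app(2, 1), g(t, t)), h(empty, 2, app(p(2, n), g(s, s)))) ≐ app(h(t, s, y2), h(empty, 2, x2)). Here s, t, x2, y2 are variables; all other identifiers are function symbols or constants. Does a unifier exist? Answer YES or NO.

YES

Decompose app/2: h(6, app(2, 1), g(t, t)) ≐ h(t, s, y2),  h(empty, 2, app(p(2, n), g(s, s))) ≐ h(empty, 2, x2).
Decompose h/3: 6 ≐ t,  app(2, 1) ≐ s,  g(t, t) ≐ y2.
Bind t := 6; substituting into the one remaining equation that mentions t gives: g(6, 6) ≐ y2.
Bind s := app(2, 1); substituting into the one remaining equation that mentions s gives: h(empty, 2, app(p(2, n), g(app(2, 1), app(2, 1)))) ≐ h(empty, 2, x2).
Bind y2 := g(6, 6); no other remaining equation mentions y2.
Decompose h/3: empty ≐ empty,  2 ≐ 2,  app(p(2, n), g(app(2, 1), app(2, 1))) ≐ x2.
Delete trivial equation empty ≐ empty.
Delete trivial equation 2 ≐ 2.
Bind x2 := app(p(2, n), g(app(2, 1), app(2, 1))).
No equations remain and no clash or occurs-check failure arose, so a unifier exists.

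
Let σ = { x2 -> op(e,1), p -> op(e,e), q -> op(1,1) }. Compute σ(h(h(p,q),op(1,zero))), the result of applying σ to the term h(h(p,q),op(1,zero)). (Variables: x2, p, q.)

h(h(op(e,e),op(1,1)),op(1,zero))

Replace each occurrence of p with op(e,e).
Replace each occurrence of q with op(1,1).
Result: h(h(op(e,e),op(1,1)),op(1,zero)).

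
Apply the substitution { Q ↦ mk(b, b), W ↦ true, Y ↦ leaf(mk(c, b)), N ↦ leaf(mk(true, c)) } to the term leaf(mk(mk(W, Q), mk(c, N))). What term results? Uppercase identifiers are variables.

leaf(mk(mk(true, mk(b, b)), mk(c, leaf(mk(true, c)))))

Replace each occurrence of Q with mk(b, b).
Replace each occurrence of W with true.
Replace each occurrence of N with leaf(mk(true, c)).
Result: leaf(mk(mk(true, mk(b, b)), mk(c, leaf(mk(true, c))))).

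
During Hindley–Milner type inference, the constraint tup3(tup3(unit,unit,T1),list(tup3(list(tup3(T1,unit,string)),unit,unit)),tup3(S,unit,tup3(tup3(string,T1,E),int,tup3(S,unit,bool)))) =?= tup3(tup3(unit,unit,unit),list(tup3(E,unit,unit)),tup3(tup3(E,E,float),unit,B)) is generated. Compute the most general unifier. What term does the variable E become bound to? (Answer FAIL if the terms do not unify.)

Decompose tup3/3: tup3(unit,unit,T1) =?= tup3(unit,unit,unit),  list(tup3(list(tup3(T1,unit,string)),unit,unit)) =?= list(tup3(E,unit,unit)),  tup3(S,unit,tup3(tup3(string,T1,E),int,tup3(S,unit,bool))) =?= tup3(tup3(E,E,float),unit,B).
Decompose tup3/3: unit =?= unit,  unit =?= unit,  T1 =?= unit.
Delete trivial equation unit =?= unit.
Delete trivial equation unit =?= unit.
Bind T1 := unit; substituting into the remaining equations gives: list(tup3(list(tup3(unit,unit,string)),unit,unit)) =?= list(tup3(E,unit,unit)),  tup3(S,unit,tup3(tup3(string,unit,E),int,tup3(S,unit,bool))) =?= tup3(tup3(E,E,float),unit,B).
Decompose list/1: tup3(list(tup3(unit,unit,string)),unit,unit) =?= tup3(E,unit,unit).
Decompose tup3/3: list(tup3(unit,unit,string)) =?= E,  unit =?= unit,  unit =?= unit.
Bind E := list(tup3(unit,unit,string)); substituting into the one remaining equation that mentions E gives: tup3(S,unit,tup3(tup3(string,unit,list(tup3(unit,unit,string))),int,tup3(S,unit,bool))) =?= tup3(tup3(list(tup3(unit,unit,string)),list(tup3(unit,unit,string)),float),unit,B).
Delete trivial equation unit =?= unit.
Delete trivial equation unit =?= unit.
Decompose tup3/3: S =?= tup3(list(tup3(unit,unit,string)),list(tup3(unit,unit,string)),float),  unit =?= unit,  tup3(tup3(string,unit,list(tup3(unit,unit,string))),int,tup3(S,unit,bool)) =?= B.
Bind S := tup3(list(tup3(unit,unit,string)),list(tup3(unit,unit,string)),float); substituting into the one remaining equation that mentions S gives: tup3(tup3(string,unit,list(tup3(unit,unit,string))),int,tup3(tup3(list(tup3(unit,unit,string)),list(tup3(unit,unit,string)),float),unit,bool)) =?= B.
Delete trivial equation unit =?= unit.
Bind B := tup3(tup3(string,unit,list(tup3(unit,unit,string))),int,tup3(tup3(list(tup3(unit,unit,string)),list(tup3(unit,unit,string)),float),unit,bool)).
MGU = { T1 ↦ unit, E ↦ list(tup3(unit,unit,string)), S ↦ tup3(list(tup3(unit,unit,string)),list(tup3(unit,unit,string)),float), B ↦ tup3(tup3(string,unit,list(tup3(unit,unit,string))),int,tup3(tup3(list(tup3(unit,unit,string)),list(tup3(unit,unit,string)),float),unit,bool)) }, so E ↦ list(tup3(unit,unit,string)).

list(tup3(unit,unit,string))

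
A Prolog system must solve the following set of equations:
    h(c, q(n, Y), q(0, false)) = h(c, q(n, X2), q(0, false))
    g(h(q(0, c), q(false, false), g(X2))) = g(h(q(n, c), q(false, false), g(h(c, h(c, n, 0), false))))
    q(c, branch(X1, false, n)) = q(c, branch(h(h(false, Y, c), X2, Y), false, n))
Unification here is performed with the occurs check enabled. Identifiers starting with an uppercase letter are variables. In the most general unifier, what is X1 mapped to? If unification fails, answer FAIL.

FAIL

Decompose h/3: c = c,  q(n, Y) = q(n, X2),  q(0, false) = q(0, false).
Delete trivial equation c = c.
Decompose q/2: n = n,  Y = X2.
Delete trivial equation n = n.
Bind Y := X2; substituting into the one remaining equation that mentions Y gives: q(c, branch(X1, false, n)) = q(c, branch(h(h(false, X2, c), X2, X2), false, n)).
Delete trivial equation q(0, false) = q(0, false).
Decompose g/1: h(q(0, c), q(false, false), g(X2)) = h(q(n, c), q(false, false), g(h(c, h(c, n, 0), false))).
Decompose h/3: q(0, c) = q(n, c),  q(false, false) = q(false, false),  g(X2) = g(h(c, h(c, n, 0), false)).
Decompose q/2: 0 = n,  c = c.
Clash: constants 0 and n differ; no unifier exists.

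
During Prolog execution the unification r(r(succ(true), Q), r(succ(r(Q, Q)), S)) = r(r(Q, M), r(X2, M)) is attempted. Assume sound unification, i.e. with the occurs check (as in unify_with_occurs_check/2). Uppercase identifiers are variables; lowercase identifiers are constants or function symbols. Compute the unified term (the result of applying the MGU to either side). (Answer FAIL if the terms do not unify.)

r(r(succ(true), succ(true)), r(succ(r(succ(true), succ(true))), succ(true)))

Decompose r/2: r(succ(true), Q) = r(Q, M),  r(succ(r(Q, Q)), S) = r(X2, M).
Decompose r/2: succ(true) = Q,  Q = M.
Bind Q := succ(true); substituting into the remaining equations gives: succ(true) = M,  r(succ(r(succ(true), succ(true))), S) = r(X2, M).
Bind M := succ(true); substituting into the remaining equation gives: r(succ(r(succ(true), succ(true))), S) = r(X2, succ(true)).
Decompose r/2: succ(r(succ(true), succ(true))) = X2,  S = succ(true).
Bind X2 := succ(r(succ(true), succ(true))); no other remaining equation mentions X2.
Bind S := succ(true).
Applying the MGU to either side gives r(r(succ(true), succ(true)), r(succ(r(succ(true), succ(true))), succ(true))).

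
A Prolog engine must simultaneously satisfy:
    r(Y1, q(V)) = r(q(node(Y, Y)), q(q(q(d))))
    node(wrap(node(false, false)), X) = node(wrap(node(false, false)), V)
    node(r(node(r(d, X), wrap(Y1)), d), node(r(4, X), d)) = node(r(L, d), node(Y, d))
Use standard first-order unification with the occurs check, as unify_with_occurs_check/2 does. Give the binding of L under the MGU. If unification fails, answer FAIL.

Decompose r/2: Y1 = q(node(Y, Y)),  q(V) = q(q(q(d))).
Bind Y1 := q(node(Y, Y)); substituting into the one remaining equation that mentions Y1 gives: node(r(node(r(d, X), wrap(q(node(Y, Y)))), d), node(r(4, X), d)) = node(r(L, d), node(Y, d)).
Decompose q/1: V = q(q(d)).
Bind V := q(q(d)); substituting into the one remaining equation that mentions V gives: node(wrap(node(false, false)), X) = node(wrap(node(false, false)), q(q(d))).
Decompose node/2: wrap(node(false, false)) = wrap(node(false, false)),  X = q(q(d)).
Delete trivial equation wrap(node(false, false)) = wrap(node(false, false)).
Bind X := q(q(d)); substituting into the remaining equation gives: node(r(node(r(d, q(q(d))), wrap(q(node(Y, Y)))), d), node(r(4, q(q(d))), d)) = node(r(L, d), node(Y, d)).
Decompose node/2: r(node(r(d, q(q(d))), wrap(q(node(Y, Y)))), d) = r(L, d),  node(r(4, q(q(d))), d) = node(Y, d).
Decompose r/2: node(r(d, q(q(d))), wrap(q(node(Y, Y)))) = L,  d = d.
Bind L := node(r(d, q(q(d))), wrap(q(node(Y, Y)))); no other remaining equation mentions L.
Delete trivial equation d = d.
Decompose node/2: r(4, q(q(d))) = Y,  d = d.
Bind Y := r(4, q(q(d))); no other remaining equation mentions Y. Substituting into the earlier bindings gives Y1 := q(node(r(4, q(q(d))), r(4, q(q(d))))), L := node(r(d, q(q(d))), wrap(q(node(r(4, q(q(d))), r(4, q(q(d))))))).
Delete trivial equation d = d.
MGU = { Y1 = q(node(r(4, q(q(d))), r(4, q(q(d))))), V = q(q(d)), X = q(q(d)), L = node(r(d, q(q(d))), wrap(q(node(r(4, q(q(d))), r(4, q(q(d))))))), Y = r(4, q(q(d))) }, so L = node(r(d, q(q(d))), wrap(q(node(r(4, q(q(d))), r(4, q(q(d))))))).

node(r(d, q(q(d))), wrap(q(node(r(4, q(q(d))), r(4, q(q(d)))))))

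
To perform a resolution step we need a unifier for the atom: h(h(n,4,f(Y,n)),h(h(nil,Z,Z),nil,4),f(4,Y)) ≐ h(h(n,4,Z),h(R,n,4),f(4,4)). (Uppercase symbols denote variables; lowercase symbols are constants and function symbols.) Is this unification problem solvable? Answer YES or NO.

Decompose h/3: h(n,4,f(Y,n)) ≐ h(n,4,Z),  h(h(nil,Z,Z),nil,4) ≐ h(R,n,4),  f(4,Y) ≐ f(4,4).
Decompose h/3: n ≐ n,  4 ≐ 4,  f(Y,n) ≐ Z.
Delete trivial equation n ≐ n.
Delete trivial equation 4 ≐ 4.
Bind Z := f(Y,n); substituting into the one remaining equation that mentions Z gives: h(h(nil,f(Y,n),f(Y,n)),nil,4) ≐ h(R,n,4).
Decompose h/3: h(nil,f(Y,n),f(Y,n)) ≐ R,  nil ≐ n,  4 ≐ 4.
Bind R := h(nil,f(Y,n),f(Y,n)); no other remaining equation mentions R.
Clash: constants nil and n differ; no unifier exists.

NO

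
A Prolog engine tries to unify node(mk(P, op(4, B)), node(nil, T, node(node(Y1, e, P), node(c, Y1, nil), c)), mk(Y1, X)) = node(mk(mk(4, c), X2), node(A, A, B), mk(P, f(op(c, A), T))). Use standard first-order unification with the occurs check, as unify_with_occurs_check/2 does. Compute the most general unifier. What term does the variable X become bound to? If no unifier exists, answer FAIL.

Decompose node/3: mk(P, op(4, B)) = mk(mk(4, c), X2),  node(nil, T, node(node(Y1, e, P), node(c, Y1, nil), c)) = node(A, A, B),  mk(Y1, X) = mk(P, f(op(c, A), T)).
Decompose mk/2: P = mk(4, c),  op(4, B) = X2.
Bind P := mk(4, c); substituting into the 2 remaining equations that mention P gives: node(nil, T, node(node(Y1, e, mk(4, c)), node(c, Y1, nil), c)) = node(A, A, B),  mk(Y1, X) = mk(mk(4, c), f(op(c, A), T)).
Bind X2 := op(4, B); no other remaining equation mentions X2.
Decompose node/3: nil = A,  T = A,  node(node(Y1, e, mk(4, c)), node(c, Y1, nil), c) = B.
Bind A := nil; substituting into the 2 remaining equations that mention A gives: T = nil,  mk(Y1, X) = mk(mk(4, c), f(op(c, nil), T)).
Bind T := nil; substituting into the one remaining equation that mentions T gives: mk(Y1, X) = mk(mk(4, c), f(op(c, nil), nil)).
Bind B := node(node(Y1, e, mk(4, c)), node(c, Y1, nil), c); no other remaining equation mentions B. Substituting into the earlier binding gives X2 := op(4, node(node(Y1, e, mk(4, c)), node(c, Y1, nil), c)).
Decompose mk/2: Y1 = mk(4, c),  X = f(op(c, nil), nil).
Bind Y1 := mk(4, c); no other remaining equation mentions Y1. Substituting into the earlier bindings gives X2 := op(4, node(node(mk(4, c), e, mk(4, c)), node(c, mk(4, c), nil), c)), B := node(node(mk(4, c), e, mk(4, c)), node(c, mk(4, c), nil), c).
Bind X := f(op(c, nil), nil).
MGU = { P = mk(4, c), X2 = op(4, node(node(mk(4, c), e, mk(4, c)), node(c, mk(4, c), nil), c)), A = nil, T = nil, B = node(node(mk(4, c), e, mk(4, c)), node(c, mk(4, c), nil), c), Y1 = mk(4, c), X = f(op(c, nil), nil) }, so X = f(op(c, nil), nil).

f(op(c, nil), nil)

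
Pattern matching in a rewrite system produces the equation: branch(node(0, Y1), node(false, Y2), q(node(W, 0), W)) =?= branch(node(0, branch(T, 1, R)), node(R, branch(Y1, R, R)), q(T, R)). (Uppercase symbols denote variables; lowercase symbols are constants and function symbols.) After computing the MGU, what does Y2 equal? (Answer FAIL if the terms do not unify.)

Decompose branch/3: node(0, Y1) =?= node(0, branch(T, 1, R)),  node(false, Y2) =?= node(R, branch(Y1, R, R)),  q(node(W, 0), W) =?= q(T, R).
Decompose node/2: 0 =?= 0,  Y1 =?= branch(T, 1, R).
Delete trivial equation 0 =?= 0.
Bind Y1 := branch(T, 1, R); substituting into the one remaining equation that mentions Y1 gives: node(false, Y2) =?= node(R, branch(branch(T, 1, R), R, R)).
Decompose node/2: false =?= R,  Y2 =?= branch(branch(T, 1, R), R, R).
Bind R := false; substituting into the remaining equations gives: Y2 =?= branch(branch(T, 1, false), false, false),  q(node(W, 0), W) =?= q(T, false). Substituting into the earlier binding gives Y1 := branch(T, 1, false).
Bind Y2 := branch(branch(T, 1, false), false, false); no other remaining equation mentions Y2.
Decompose q/2: node(W, 0) =?= T,  W =?= false.
Bind T := node(W, 0); no other remaining equation mentions T. Substituting into the earlier bindings gives Y1 := branch(node(W, 0), 1, false), Y2 := branch(branch(node(W, 0), 1, false), false, false).
Bind W := false. Substituting into the earlier bindings gives Y1 := branch(node(false, 0), 1, false), Y2 := branch(branch(node(false, 0), 1, false), false, false), T := node(false, 0).
MGU = { Y1 ↦ branch(node(false, 0), 1, false), R ↦ false, Y2 ↦ branch(branch(node(false, 0), 1, false), false, false), T ↦ node(false, 0), W ↦ false }, so Y2 ↦ branch(branch(node(false, 0), 1, false), false, false).

branch(branch(node(false, 0), 1, false), false, false)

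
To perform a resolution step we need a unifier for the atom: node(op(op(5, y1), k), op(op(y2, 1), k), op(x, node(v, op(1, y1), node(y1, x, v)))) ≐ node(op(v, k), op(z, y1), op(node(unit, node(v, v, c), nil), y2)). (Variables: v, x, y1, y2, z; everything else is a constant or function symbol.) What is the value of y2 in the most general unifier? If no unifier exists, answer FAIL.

node(op(5, k), op(1, k), node(k, node(unit, node(op(5, k), op(5, k), c), nil), op(5, k)))

Decompose node/3: op(op(5, y1), k) ≐ op(v, k),  op(op(y2, 1), k) ≐ op(z, y1),  op(x, node(v, op(1, y1), node(y1, x, v))) ≐ op(node(unit, node(v, v, c), nil), y2).
Decompose op/2: op(5, y1) ≐ v,  k ≐ k.
Bind v := op(5, y1); substituting into the one remaining equation that mentions v gives: op(x, node(op(5, y1), op(1, y1), node(y1, x, op(5, y1)))) ≐ op(node(unit, node(op(5, y1), op(5, y1), c), nil), y2).
Delete trivial equation k ≐ k.
Decompose op/2: op(y2, 1) ≐ z,  k ≐ y1.
Bind z := op(y2, 1); no other remaining equation mentions z.
Bind y1 := k; substituting into the remaining equation gives: op(x, node(op(5, k), op(1, k), node(k, x, op(5, k)))) ≐ op(node(unit, node(op(5, k), op(5, k), c), nil), y2). Substituting into the earlier binding gives v := op(5, k).
Decompose op/2: x ≐ node(unit, node(op(5, k), op(5, k), c), nil),  node(op(5, k), op(1, k), node(k, x, op(5, k))) ≐ y2.
Bind x := node(unit, node(op(5, k), op(5, k), c), nil); substituting into the remaining equation gives: node(op(5, k), op(1, k), node(k, node(unit, node(op(5, k), op(5, k), c), nil), op(5, k))) ≐ y2.
Bind y2 := node(op(5, k), op(1, k), node(k, node(unit, node(op(5, k), op(5, k), c), nil), op(5, k))). Substituting into the earlier binding gives z := op(node(op(5, k), op(1, k), node(k, node(unit, node(op(5, k), op(5, k), c), nil), op(5, k))), 1).
MGU = { v -> op(5, k), z -> op(node(op(5, k), op(1, k), node(k, node(unit, node(op(5, k), op(5, k), c), nil), op(5, k))), 1), y1 -> k, x -> node(unit, node(op(5, k), op(5, k), c), nil), y2 -> node(op(5, k), op(1, k), node(k, node(unit, node(op(5, k), op(5, k), c), nil), op(5, k))) }, so y2 -> node(op(5, k), op(1, k), node(k, node(unit, node(op(5, k), op(5, k), c), nil), op(5, k))).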